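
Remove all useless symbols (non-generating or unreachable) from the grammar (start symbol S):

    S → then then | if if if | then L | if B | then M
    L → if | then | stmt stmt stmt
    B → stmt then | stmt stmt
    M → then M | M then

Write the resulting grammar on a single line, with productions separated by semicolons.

S → then then | if if if | then L | if B; L → if | then | stmt stmt stmt; B → stmt then | stmt stmt

Generating nonterminals: {B, L, S}.
Reachable from S after that: {B, L, S}.
Removed useless symbols: {M} and every production mentioning them.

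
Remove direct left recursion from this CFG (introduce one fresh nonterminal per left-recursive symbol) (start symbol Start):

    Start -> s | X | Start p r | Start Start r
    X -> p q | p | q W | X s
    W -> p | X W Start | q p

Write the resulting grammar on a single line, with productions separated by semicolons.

Start -> s Start1 | X Start1; X -> p q X1 | p X1 | q W X1; W -> p | X W Start | q p; Start1 -> p r Start1 | Start r Start1 | eps; X1 -> s X1 | eps

Directly left-recursive nonterminals: Start, X.
For Start: α = {p r, Start r}, β = {s, X}. Rewrite as Start → β Start1 and Start1 → α Start1 | ε.
For X: α = {s}, β = {p q, p, q W}. Rewrite as X → β X1 and X1 → α X1 | ε.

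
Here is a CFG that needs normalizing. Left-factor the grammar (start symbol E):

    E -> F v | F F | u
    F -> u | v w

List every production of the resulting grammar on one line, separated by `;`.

E -> u | F E'; F -> u | v w; E' -> v | F

E has alternatives sharing prefix 'F': factor to E → F E' with E' → v | F.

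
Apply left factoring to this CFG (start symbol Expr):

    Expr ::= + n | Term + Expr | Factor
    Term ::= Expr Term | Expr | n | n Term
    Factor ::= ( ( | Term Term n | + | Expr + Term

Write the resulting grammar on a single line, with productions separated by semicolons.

Term has alternatives sharing prefix 'Expr': factor to Term → Expr Term1 with Term1 → Term | ε.
Term has alternatives sharing prefix 'n': factor to Term → n Term2 with Term2 → ε | Term.

Expr ::= + n | Term + Expr | Factor; Term ::= Expr Term1 | n Term2; Factor ::= ( ( | Term Term n | + | Expr + Term; Term1 ::= Term | ε; Term2 ::= ε | Term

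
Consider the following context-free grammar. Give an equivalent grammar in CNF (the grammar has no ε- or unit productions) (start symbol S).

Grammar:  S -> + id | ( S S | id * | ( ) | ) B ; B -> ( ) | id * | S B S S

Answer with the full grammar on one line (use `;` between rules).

S -> X1 X2 | X3 Y1 | X2 X4 | X3 X5 | X5 B; B -> X3 X5 | X2 X4 | S Y2; X1 -> +; X2 -> id; X3 -> (; X4 -> *; X5 -> ); Y1 -> S S; Y2 -> B Y3; Y3 -> S S

Introduce a nonterminal for each terminal appearing in a rule of length ≥ 2: X1 → +, X2 → id, X3 → (, X4 → *, X5 → ).
Binarize each right-hand side of length ≥ 3 by chaining fresh nonterminals (Y1, Y2, …): affected rules were S → X3 S S; B → S B S S.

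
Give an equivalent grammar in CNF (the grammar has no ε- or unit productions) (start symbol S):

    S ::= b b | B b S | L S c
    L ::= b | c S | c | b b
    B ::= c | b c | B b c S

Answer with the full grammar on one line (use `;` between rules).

S ::= X1 X1 | B Y1 | L Y2; L ::= b | X2 S | c | X1 X1; B ::= c | X1 X2 | B Y3; X1 ::= b; X2 ::= c; Y1 ::= X1 S; Y2 ::= S X2; Y3 ::= X1 Y4; Y4 ::= X2 S

Introduce a nonterminal for each terminal appearing in a rule of length ≥ 2: X1 → b, X2 → c.
Binarize each right-hand side of length ≥ 3 by chaining fresh nonterminals (Y1, Y2, …): affected rules were S → B X1 S; S → L S X2; B → B X1 X2 S.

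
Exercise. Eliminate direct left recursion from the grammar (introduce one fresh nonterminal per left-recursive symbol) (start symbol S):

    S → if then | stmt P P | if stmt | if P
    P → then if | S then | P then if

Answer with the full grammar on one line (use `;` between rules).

Directly left-recursive nonterminal: P.
For P: α = {then if}, β = {then if, S then}. Rewrite as P → β P' and P' → α P' | ε.

S → if then | stmt P P | if stmt | if P; P → then if P' | S then P'; P' → then if P' | epsilon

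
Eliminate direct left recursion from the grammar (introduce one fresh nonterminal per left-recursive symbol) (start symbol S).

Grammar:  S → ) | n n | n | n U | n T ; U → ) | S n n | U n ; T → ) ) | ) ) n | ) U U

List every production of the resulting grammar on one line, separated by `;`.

Left recursion appears on U.
For U: α = {n}, β = {), S n n}. Rewrite as U → β U' and U' → α U' | ε.

S → ) | n n | n | n U | n T; U → ) U' | S n n U'; T → ) ) | ) ) n | ) U U; U' → n U' | eps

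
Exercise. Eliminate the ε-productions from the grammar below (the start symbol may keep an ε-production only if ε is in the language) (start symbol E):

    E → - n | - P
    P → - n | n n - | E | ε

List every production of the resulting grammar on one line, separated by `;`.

E → - n | - P | -; P → - n | n n - | E

Nullable nonterminals: {P}.
ε ∉ L(G), so no ε-production is kept.
Add the nullable-subset variants: E → - P gives - P | -.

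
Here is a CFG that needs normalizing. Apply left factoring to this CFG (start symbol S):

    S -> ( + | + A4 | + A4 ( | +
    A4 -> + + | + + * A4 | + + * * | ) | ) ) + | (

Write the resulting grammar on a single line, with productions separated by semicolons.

S has alternatives sharing prefix '+': factor to S → + S' with S' → A4 | A4 ( | ε.
A4 has alternatives sharing prefix '+ +': factor to A4 → + + A4' with A4' → ε | * A4 | * *.
A4 has alternatives sharing prefix ')': factor to A4 → ) A4'' with A4'' → ε | ) +.
S' has alternatives sharing prefix 'A4': factor to S' → A4 S'' with S'' → ε | (.
A4' has alternatives sharing prefix '*': factor to A4' → * A4''' with A4''' → A4 | *.

S -> ( + | + S'; A4 -> ( | + + A4' | ) A4''; S' -> eps | A4 S''; A4' -> eps | * A4'''; A4'' -> eps | ) +; S'' -> eps | (; A4''' -> A4 | *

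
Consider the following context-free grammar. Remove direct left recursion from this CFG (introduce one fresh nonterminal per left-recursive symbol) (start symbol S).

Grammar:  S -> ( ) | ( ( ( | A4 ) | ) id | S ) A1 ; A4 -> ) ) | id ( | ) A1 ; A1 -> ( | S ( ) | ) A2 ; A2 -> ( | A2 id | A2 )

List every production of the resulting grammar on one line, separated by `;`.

S -> ( ) S' | ( ( ( S' | A4 ) S' | ) id S'; A4 -> ) ) | id ( | ) A1; A1 -> ( | S ( ) | ) A2; A2 -> ( A2'; S' -> ) A1 S' | epsilon; A2' -> id A2' | ) A2' | epsilon

Directly left-recursive nonterminals: S, A2.
For S: α = {) A1}, β = {( ), ( ( (, A4 ), ) id}. Rewrite as S → β S' and S' → α S' | ε.
For A2: α = {id, )}, β = {(}. Rewrite as A2 → β A2' and A2' → α A2' | ε.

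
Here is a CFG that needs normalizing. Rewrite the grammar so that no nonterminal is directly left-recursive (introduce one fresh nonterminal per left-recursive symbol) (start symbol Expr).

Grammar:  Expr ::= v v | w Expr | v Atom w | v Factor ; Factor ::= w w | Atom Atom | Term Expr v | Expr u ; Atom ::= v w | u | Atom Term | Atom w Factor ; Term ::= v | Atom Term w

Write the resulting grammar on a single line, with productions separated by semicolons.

Expr ::= v v | w Expr | v Atom w | v Factor; Factor ::= w w | Atom Atom | Term Expr v | Expr u; Atom ::= v w Atom1 | u Atom1; Term ::= v | Atom Term w; Atom1 ::= Term Atom1 | w Factor Atom1 | ε

Left recursion appears on Atom.
For Atom: α = {Term, w Factor}, β = {v w, u}. Rewrite as Atom → β Atom1 and Atom1 → α Atom1 | ε.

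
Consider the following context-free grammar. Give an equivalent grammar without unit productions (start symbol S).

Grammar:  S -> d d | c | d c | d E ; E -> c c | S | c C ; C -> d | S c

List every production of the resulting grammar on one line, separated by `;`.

Unit pairs: E ⇒* {S}.
Replace each nonterminal's rules with the union of the non-unit rules of every nonterminal it unit-derives.

S -> d d | c | d c | d E; E -> c c | c C | d d | c | d c | d E; C -> d | S c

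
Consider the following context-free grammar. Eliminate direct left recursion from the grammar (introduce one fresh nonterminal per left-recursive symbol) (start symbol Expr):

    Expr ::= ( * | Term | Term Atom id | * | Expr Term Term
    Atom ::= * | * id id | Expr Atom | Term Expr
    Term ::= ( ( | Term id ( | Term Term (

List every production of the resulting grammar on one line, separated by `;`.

Left recursion appears on Expr, Term.
For Expr: α = {Term Term}, β = {( *, Term, Term Atom id, *}. Rewrite as Expr → β Expr1 and Expr1 → α Expr1 | ε.
For Term: α = {id (, Term (}, β = {( (}. Rewrite as Term → β Term1 and Term1 → α Term1 | ε.

Expr ::= ( * Expr1 | Term Expr1 | Term Atom id Expr1 | * Expr1; Atom ::= * | * id id | Expr Atom | Term Expr; Term ::= ( ( Term1; Expr1 ::= Term Term Expr1 | epsilon; Term1 ::= id ( Term1 | Term ( Term1 | epsilon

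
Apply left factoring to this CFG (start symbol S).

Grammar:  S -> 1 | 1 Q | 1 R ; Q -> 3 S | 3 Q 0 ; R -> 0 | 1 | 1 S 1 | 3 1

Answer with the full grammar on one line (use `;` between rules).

S -> 1 S'; Q -> 3 Q'; R -> 0 | 3 1 | 1 R'; S' -> eps | Q | R; Q' -> S | Q 0; R' -> eps | S 1

S has alternatives sharing prefix '1': factor to S → 1 S' with S' → ε | Q | R.
Q has alternatives sharing prefix '3': factor to Q → 3 Q' with Q' → S | Q 0.
R has alternatives sharing prefix '1': factor to R → 1 R' with R' → ε | S 1.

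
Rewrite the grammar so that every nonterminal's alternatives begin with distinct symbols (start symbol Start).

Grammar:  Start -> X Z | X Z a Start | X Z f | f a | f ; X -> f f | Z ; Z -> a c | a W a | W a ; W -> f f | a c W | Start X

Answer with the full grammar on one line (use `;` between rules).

Start has alternatives sharing prefix 'X Z': factor to Start → X Z Start1 with Start1 → ε | a Start | f.
Start has alternatives sharing prefix 'f': factor to Start → f Start2 with Start2 → a | ε.
Z has alternatives sharing prefix 'a': factor to Z → a Z1 with Z1 → c | W a.

Start -> X Z Start1 | f Start2; X -> f f | Z; Z -> W a | a Z1; W -> f f | a c W | Start X; Start1 -> ε | a Start | f; Start2 -> a | ε; Z1 -> c | W a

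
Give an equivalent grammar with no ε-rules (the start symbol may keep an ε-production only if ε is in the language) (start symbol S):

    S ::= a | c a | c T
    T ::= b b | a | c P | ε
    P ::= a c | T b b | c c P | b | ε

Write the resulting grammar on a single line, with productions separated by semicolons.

S ::= a | c a | c T | c; T ::= b b | a | c P | c; P ::= a c | T b b | b b | c c P | c c | b

Nullable set = {P, T}.
ε ∉ L(G), so no ε-production is kept.
Add the nullable-subset variants: S → c T gives c T | c. T → c P gives c P | c. P → T b b gives T b b | b b. P → c c P gives c c P | c c.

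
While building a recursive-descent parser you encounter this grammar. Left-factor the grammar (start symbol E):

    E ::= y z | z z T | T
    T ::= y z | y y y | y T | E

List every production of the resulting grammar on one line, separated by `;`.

T has alternatives sharing prefix 'y': factor to T → y T' with T' → z | y y | T.

E ::= y z | z z T | T; T ::= E | y T'; T' ::= z | y y | T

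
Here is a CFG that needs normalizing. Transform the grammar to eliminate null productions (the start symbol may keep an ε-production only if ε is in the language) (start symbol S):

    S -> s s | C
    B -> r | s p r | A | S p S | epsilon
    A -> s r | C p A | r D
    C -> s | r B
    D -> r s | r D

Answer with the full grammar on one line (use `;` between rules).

S -> s s | C; B -> r | s p r | A | S p S; A -> s r | C p A | r D; C -> s | r B | r; D -> r s | r D

Nullable set = {B}.
ε ∉ L(G), so no ε-production is kept.
For each production, add variants omitting each subset of nullable occurrences: C → r B gives r B | r.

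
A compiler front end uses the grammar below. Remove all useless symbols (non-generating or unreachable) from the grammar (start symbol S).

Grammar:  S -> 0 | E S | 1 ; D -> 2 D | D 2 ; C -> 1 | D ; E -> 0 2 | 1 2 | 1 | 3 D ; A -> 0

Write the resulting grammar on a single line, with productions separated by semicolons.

Generating nonterminals: {A, C, E, S}.
Reachable from S after that: {E, S}.
Removed useless symbols: {A, C, D} and every production mentioning them.

S -> 0 | E S | 1; E -> 0 2 | 1 2 | 1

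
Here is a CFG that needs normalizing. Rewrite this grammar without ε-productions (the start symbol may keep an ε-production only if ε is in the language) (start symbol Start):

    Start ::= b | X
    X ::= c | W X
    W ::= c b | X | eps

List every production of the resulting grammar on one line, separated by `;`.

Nullable nonterminals: {W}.
ε ∉ L(G), so no ε-production is kept.

Start ::= b | X; X ::= c | W X; W ::= c b | X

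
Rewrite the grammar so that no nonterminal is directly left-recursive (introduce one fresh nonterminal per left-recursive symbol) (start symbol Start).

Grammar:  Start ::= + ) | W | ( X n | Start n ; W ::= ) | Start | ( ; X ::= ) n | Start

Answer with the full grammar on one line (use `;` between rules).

Start ::= + ) Start1 | W Start1 | ( X n Start1; W ::= ) | Start | (; X ::= ) n | Start; Start1 ::= n Start1 | eps

Left recursion appears on Start.
For Start: α = {n}, β = {+ ), W, ( X n}. Rewrite as Start → β Start1 and Start1 → α Start1 | ε.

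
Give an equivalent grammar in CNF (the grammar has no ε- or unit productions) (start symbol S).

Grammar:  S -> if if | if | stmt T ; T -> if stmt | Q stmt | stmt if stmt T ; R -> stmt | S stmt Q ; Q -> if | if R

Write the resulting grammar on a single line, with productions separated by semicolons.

Introduce a nonterminal for each terminal appearing in a rule of length ≥ 2: X1 → if, X2 → stmt.
Binarize each right-hand side of length ≥ 3 by chaining fresh nonterminals (Y1, Y2, …): affected rules were T → X2 X1 X2 T; R → S X2 Q.

S -> X1 X1 | if | X2 T; T -> X1 X2 | Q X2 | X2 Y1; R -> stmt | S Y3; Q -> if | X1 R; X1 -> if; X2 -> stmt; Y1 -> X1 Y2; Y2 -> X2 T; Y3 -> X2 Q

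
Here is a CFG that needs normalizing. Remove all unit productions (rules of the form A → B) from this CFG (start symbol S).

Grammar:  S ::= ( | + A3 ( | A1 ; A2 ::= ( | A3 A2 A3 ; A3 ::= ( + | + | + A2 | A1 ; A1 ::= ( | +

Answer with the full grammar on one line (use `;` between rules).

Unit pairs: A3 ⇒* {A1}; S ⇒* {A1}.
For every A with A ⇒* B via unit rules, add B's non-unit alternatives to A; then delete every rule of the form X → Y.

S ::= ( | + | + A3 (; A2 ::= ( | A3 A2 A3; A3 ::= ( | + | ( + | + A2; A1 ::= ( | +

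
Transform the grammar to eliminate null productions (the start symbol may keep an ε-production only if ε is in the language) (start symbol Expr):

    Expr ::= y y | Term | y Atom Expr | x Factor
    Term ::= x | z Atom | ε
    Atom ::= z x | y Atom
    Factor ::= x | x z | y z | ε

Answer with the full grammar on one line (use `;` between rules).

Nullable nonterminals: {Expr, Factor, Term}.
ε ∈ L(G) since Expr is nullable, so keep Expr → ε.
Expand every rule over subsets of its nullable positions: Expr → y Atom Expr gives y Atom Expr | y Atom. Expr → x Factor gives x Factor | x.

Expr ::= y y | Term | y Atom Expr | y Atom | x Factor | x | ε; Term ::= x | z Atom; Atom ::= z x | y Atom; Factor ::= x | x z | y z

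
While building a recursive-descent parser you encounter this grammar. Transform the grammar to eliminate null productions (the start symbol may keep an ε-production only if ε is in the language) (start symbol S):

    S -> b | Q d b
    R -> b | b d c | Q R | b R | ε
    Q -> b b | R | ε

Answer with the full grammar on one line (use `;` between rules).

S -> b | Q d b | d b; R -> b | b d c | Q R | Q | b R; Q -> b b | R

Nullable set = {Q, R}.
ε ∉ L(G), so no ε-production is kept.
For each production, add variants omitting each subset of nullable occurrences: S → Q d b gives Q d b | d b. R → Q R gives Q R | Q.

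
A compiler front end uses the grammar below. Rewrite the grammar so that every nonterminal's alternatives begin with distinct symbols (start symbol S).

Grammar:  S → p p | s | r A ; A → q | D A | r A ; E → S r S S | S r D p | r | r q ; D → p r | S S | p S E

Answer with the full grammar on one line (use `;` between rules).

S → p p | s | r A; A → q | D A | r A; E → S r E' | r E''; D → S S | p D'; E' → S S | D p; E'' → eps | q; D' → r | S E

E has alternatives sharing prefix 'S r': factor to E → S r E' with E' → S S | D p.
E has alternatives sharing prefix 'r': factor to E → r E'' with E'' → ε | q.
D has alternatives sharing prefix 'p': factor to D → p D' with D' → r | S E.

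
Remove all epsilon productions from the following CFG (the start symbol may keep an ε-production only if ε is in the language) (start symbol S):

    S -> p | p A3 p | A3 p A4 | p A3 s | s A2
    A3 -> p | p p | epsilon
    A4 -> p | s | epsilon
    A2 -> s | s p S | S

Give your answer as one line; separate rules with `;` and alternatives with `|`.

The nullable symbols are {A3, A4}.
ε ∉ L(G), so no ε-production is kept.
Add the nullable-subset variants: S → p A3 p gives p A3 p | p p. S → A3 p A4 gives A3 p A4 | A3 p | p A4. S → p A3 s gives p A3 s | p s.

S -> p | p A3 p | p p | A3 p A4 | A3 p | p A4 | p A3 s | p s | s A2; A3 -> p | p p; A4 -> p | s; A2 -> s | s p S | S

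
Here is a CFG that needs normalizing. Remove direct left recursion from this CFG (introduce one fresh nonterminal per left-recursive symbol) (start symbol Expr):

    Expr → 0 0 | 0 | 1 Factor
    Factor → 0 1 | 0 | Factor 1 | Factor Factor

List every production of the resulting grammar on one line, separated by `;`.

Expr → 0 0 | 0 | 1 Factor; Factor → 0 1 Factor1 | 0 Factor1; Factor1 → 1 Factor1 | Factor Factor1 | eps

Factor is directly left-recursive.
For Factor: α = {1, Factor}, β = {0 1, 0}. Rewrite as Factor → β Factor1 and Factor1 → α Factor1 | ε.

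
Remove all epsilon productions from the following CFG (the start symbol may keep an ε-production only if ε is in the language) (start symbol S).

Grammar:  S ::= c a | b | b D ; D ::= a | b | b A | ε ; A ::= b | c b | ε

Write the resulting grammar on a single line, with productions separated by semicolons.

S ::= c a | b | b D; D ::= a | b | b A; A ::= b | c b

Nullable set = {A, D}.
ε ∉ L(G), so no ε-production is kept.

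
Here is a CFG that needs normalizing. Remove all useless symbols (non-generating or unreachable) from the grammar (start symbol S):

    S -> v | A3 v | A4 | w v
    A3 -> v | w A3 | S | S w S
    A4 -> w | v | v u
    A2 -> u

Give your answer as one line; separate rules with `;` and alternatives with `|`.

Generating nonterminals: {A2, A3, A4, S}.
Reachable from S after that: {A3, A4, S}.
Removed useless symbols: {A2} and every production mentioning them.

S -> v | A3 v | A4 | w v; A3 -> v | w A3 | S | S w S; A4 -> w | v | v u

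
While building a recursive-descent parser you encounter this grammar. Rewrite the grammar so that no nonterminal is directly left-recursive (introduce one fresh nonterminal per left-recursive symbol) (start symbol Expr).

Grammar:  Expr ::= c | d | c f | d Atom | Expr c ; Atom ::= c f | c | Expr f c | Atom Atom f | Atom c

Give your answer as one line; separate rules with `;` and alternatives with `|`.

Expr ::= c Expr1 | d Expr1 | c f Expr1 | d Atom Expr1; Atom ::= c f Atom1 | c Atom1 | Expr f c Atom1; Expr1 ::= c Expr1 | ε; Atom1 ::= Atom f Atom1 | c Atom1 | ε

Directly left-recursive nonterminals: Expr, Atom.
For Expr: α = {c}, β = {c, d, c f, d Atom}. Rewrite as Expr → β Expr1 and Expr1 → α Expr1 | ε.
For Atom: α = {Atom f, c}, β = {c f, c, Expr f c}. Rewrite as Atom → β Atom1 and Atom1 → α Atom1 | ε.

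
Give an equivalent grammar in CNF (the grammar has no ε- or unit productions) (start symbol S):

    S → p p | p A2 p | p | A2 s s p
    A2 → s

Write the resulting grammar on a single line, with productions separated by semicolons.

S → X1 X1 | X1 Y1 | p | A2 Y2; A2 → s; X1 → p; X2 → s; Y1 → A2 X1; Y2 → X2 Y3; Y3 → X2 X1

Introduce a nonterminal for each terminal appearing in a rule of length ≥ 2: X1 → p, X2 → s.
Binarize each right-hand side of length ≥ 3 by chaining fresh nonterminals (Y1, Y2, …): affected rules were S → X1 A2 X1; S → A2 X2 X2 X1.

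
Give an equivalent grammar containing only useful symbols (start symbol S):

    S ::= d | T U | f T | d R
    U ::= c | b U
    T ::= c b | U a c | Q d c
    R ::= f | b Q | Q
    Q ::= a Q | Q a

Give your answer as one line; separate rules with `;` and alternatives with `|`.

S ::= d | T U | f T | d R; U ::= c | b U; T ::= c b | U a c; R ::= f

Generating nonterminals: {R, S, T, U}.
Reachable from S after that: {R, S, T, U}.
Removed useless symbols: {Q} and every production mentioning them.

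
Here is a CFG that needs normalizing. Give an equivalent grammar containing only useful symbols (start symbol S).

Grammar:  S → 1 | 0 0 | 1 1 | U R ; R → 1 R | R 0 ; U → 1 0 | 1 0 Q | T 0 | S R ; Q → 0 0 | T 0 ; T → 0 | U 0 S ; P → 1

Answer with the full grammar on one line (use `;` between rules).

Generating nonterminals: {P, Q, S, T, U}.
Reachable from S after that: {S}.
Removed useless symbols: {P, Q, R, T, U} and every production mentioning them.

S → 1 | 0 0 | 1 1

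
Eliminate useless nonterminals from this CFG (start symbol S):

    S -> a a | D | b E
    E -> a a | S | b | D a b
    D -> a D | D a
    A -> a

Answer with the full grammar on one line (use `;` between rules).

Generating nonterminals: {A, E, S}.
Reachable from S after that: {E, S}.
Removed useless symbols: {A, D} and every production mentioning them.

S -> a a | b E; E -> a a | S | b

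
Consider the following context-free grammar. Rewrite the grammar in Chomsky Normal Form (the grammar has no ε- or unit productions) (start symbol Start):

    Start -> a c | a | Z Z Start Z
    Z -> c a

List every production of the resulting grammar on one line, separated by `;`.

Start -> X1 X2 | a | Z Y1; Z -> X2 X1; X1 -> a; X2 -> c; Y1 -> Z Y2; Y2 -> Start Z

Introduce a nonterminal for each terminal appearing in a rule of length ≥ 2: X1 → a, X2 → c.
Binarize each right-hand side of length ≥ 3 by chaining fresh nonterminals (Y1, Y2, …): affected rules were Start → Z Z Start Z.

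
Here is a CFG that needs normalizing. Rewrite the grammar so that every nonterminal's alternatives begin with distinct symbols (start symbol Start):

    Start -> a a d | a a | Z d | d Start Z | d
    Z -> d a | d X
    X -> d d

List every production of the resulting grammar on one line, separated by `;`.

Start -> Z d | a a Start1 | d Start2; Z -> d Z1; X -> d d; Start1 -> d | ε; Start2 -> Start Z | ε; Z1 -> a | X

Start has alternatives sharing prefix 'a a': factor to Start → a a Start1 with Start1 → d | ε.
Start has alternatives sharing prefix 'd': factor to Start → d Start2 with Start2 → Start Z | ε.
Z has alternatives sharing prefix 'd': factor to Z → d Z1 with Z1 → a | X.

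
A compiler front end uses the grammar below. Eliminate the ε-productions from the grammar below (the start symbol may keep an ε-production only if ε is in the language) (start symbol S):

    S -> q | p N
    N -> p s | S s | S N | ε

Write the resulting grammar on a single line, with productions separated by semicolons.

The nullable symbols are {N}.
ε ∉ L(G), so no ε-production is kept.
For each production, add variants omitting each subset of nullable occurrences: S → p N gives p N | p. N → S N gives S N | S.

S -> q | p N | p; N -> p s | S s | S N | S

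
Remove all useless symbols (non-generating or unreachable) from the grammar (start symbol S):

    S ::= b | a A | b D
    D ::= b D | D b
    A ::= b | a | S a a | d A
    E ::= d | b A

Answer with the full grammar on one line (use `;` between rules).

Generating nonterminals: {A, E, S}.
Reachable from S after that: {A, S}.
Removed useless symbols: {D, E} and every production mentioning them.

S ::= b | a A; A ::= b | a | S a a | d A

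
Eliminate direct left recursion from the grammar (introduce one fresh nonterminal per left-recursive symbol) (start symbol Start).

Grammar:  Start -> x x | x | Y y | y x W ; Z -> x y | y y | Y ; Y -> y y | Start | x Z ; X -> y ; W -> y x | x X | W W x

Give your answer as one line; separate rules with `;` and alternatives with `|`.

Start -> x x | x | Y y | y x W; Z -> x y | y y | Y; Y -> y y | Start | x Z; X -> y; W -> y x W1 | x X W1; W1 -> W x W1 | ε

Directly left-recursive nonterminal: W.
For W: α = {W x}, β = {y x, x X}. Rewrite as W → β W1 and W1 → α W1 | ε.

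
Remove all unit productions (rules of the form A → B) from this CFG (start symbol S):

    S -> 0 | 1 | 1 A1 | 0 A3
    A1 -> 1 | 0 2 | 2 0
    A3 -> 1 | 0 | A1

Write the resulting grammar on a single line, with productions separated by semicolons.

Unit pairs: A3 ⇒* {A1}.
For every A with A ⇒* B via unit rules, add B's non-unit alternatives to A; then delete every rule of the form X → Y.

S -> 0 | 1 | 1 A1 | 0 A3; A1 -> 1 | 0 2 | 2 0; A3 -> 1 | 0 2 | 2 0 | 0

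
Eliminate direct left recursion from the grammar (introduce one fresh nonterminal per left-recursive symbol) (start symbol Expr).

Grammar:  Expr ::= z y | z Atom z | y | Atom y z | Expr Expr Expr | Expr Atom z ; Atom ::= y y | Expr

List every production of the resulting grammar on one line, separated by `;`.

Expr is directly left-recursive.
For Expr: α = {Expr Expr, Atom z}, β = {z y, z Atom z, y, Atom y z}. Rewrite as Expr → β Expr1 and Expr1 → α Expr1 | ε.

Expr ::= z y Expr1 | z Atom z Expr1 | y Expr1 | Atom y z Expr1; Atom ::= y y | Expr; Expr1 ::= Expr Expr Expr1 | Atom z Expr1 | ε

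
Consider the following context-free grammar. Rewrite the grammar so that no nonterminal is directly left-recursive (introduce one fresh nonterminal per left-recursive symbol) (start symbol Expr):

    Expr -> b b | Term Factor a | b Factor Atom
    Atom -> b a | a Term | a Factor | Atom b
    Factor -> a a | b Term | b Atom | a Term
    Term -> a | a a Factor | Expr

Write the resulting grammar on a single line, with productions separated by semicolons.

Directly left-recursive nonterminal: Atom.
For Atom: α = {b}, β = {b a, a Term, a Factor}. Rewrite as Atom → β Atom1 and Atom1 → α Atom1 | ε.

Expr -> b b | Term Factor a | b Factor Atom; Atom -> b a Atom1 | a Term Atom1 | a Factor Atom1; Factor -> a a | b Term | b Atom | a Term; Term -> a | a a Factor | Expr; Atom1 -> b Atom1 | epsilon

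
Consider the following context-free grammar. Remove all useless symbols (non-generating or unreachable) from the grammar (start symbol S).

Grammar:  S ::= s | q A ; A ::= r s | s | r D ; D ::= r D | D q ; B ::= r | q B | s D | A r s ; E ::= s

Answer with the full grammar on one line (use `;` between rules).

Generating nonterminals: {A, B, E, S}.
Reachable from S after that: {A, S}.
Removed useless symbols: {B, D, E} and every production mentioning them.

S ::= s | q A; A ::= r s | s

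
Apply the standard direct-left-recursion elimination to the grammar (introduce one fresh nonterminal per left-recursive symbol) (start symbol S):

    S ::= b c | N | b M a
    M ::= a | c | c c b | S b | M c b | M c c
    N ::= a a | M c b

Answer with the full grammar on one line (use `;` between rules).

S ::= b c | N | b M a; M ::= a M' | c M' | c c b M' | S b M'; N ::= a a | M c b; M' ::= c b M' | c c M' | ε

Directly left-recursive nonterminal: M.
For M: α = {c b, c c}, β = {a, c, c c b, S b}. Rewrite as M → β M' and M' → α M' | ε.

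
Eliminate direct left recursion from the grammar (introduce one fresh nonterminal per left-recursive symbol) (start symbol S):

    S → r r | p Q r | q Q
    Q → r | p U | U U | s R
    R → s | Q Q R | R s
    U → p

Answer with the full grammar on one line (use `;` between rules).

S → r r | p Q r | q Q; Q → r | p U | U U | s R; R → s R' | Q Q R R'; U → p; R' → s R' | ε

Directly left-recursive nonterminal: R.
For R: α = {s}, β = {s, Q Q R}. Rewrite as R → β R' and R' → α R' | ε.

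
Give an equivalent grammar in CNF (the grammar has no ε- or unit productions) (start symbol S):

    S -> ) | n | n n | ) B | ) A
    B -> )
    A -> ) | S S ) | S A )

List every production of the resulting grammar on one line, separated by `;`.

S -> ) | n | X1 X1 | X2 B | X2 A; B -> ); A -> ) | S Y1 | S Y2; X1 -> n; X2 -> ); Y1 -> S X2; Y2 -> A X2

Introduce a nonterminal for each terminal appearing in a rule of length ≥ 2: X1 → n, X2 → ).
Binarize each right-hand side of length ≥ 3 by chaining fresh nonterminals (Y1, Y2, …): affected rules were A → S S X2; A → S A X2.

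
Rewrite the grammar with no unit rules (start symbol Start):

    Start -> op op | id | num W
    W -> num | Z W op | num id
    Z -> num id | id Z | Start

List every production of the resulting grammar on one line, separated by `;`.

Unit pairs: Z ⇒* {Start}.
For each unit pair (A, B), copy every non-unit production of B to A, then drop all unit productions.

Start -> op op | id | num W; W -> num | Z W op | num id; Z -> num id | id Z | op op | id | num W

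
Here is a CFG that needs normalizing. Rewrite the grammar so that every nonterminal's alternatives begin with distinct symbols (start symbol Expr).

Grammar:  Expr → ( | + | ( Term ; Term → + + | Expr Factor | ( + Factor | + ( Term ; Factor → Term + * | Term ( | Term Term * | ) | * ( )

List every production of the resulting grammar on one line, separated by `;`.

Expr has alternatives sharing prefix '(': factor to Expr → ( Expr1 with Expr1 → ε | Term.
Term has alternatives sharing prefix '+': factor to Term → + Term1 with Term1 → + | ( Term.
Factor has alternatives sharing prefix 'Term': factor to Factor → Term Factor1 with Factor1 → + * | ( | Term *.

Expr → + | ( Expr1; Term → Expr Factor | ( + Factor | + Term1; Factor → ) | * ( ) | Term Factor1; Expr1 → ε | Term; Term1 → + | ( Term; Factor1 → + * | ( | Term *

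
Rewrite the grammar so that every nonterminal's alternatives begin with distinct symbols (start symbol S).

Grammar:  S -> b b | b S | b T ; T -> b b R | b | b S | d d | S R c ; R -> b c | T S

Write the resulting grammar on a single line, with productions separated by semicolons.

S -> b S'; T -> d d | S R c | b T'; R -> b c | T S; S' -> b | S | T; T' -> b R | ε | S

S has alternatives sharing prefix 'b': factor to S → b S' with S' → b | S | T.
T has alternatives sharing prefix 'b': factor to T → b T' with T' → b R | ε | S.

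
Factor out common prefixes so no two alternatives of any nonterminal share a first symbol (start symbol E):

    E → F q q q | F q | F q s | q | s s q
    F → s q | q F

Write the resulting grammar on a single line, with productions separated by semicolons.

E → q | s s q | F q E'; F → s q | q F; E' → q q | ε | s

E has alternatives sharing prefix 'F q': factor to E → F q E' with E' → q q | ε | s.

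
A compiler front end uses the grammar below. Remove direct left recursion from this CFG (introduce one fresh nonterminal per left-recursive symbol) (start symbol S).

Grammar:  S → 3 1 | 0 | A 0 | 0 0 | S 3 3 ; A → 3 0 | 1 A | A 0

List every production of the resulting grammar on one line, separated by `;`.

S, A are directly left-recursive.
For S: α = {3 3}, β = {3 1, 0, A 0, 0 0}. Rewrite as S → β S' and S' → α S' | ε.
For A: α = {0}, β = {3 0, 1 A}. Rewrite as A → β A' and A' → α A' | ε.

S → 3 1 S' | 0 S' | A 0 S' | 0 0 S'; A → 3 0 A' | 1 A A'; S' → 3 3 S' | ε; A' → 0 A' | ε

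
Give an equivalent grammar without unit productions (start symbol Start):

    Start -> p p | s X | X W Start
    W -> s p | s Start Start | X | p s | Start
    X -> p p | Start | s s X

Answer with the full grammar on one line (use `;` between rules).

Unit pairs: W ⇒* {Start, X}; X ⇒* {Start}.
Replace each nonterminal's rules with the union of the non-unit rules of every nonterminal it unit-derives.

Start -> p p | s X | X W Start; W -> p p | s X | X W Start | s s X | s p | s Start Start | p s; X -> p p | s X | X W Start | s s X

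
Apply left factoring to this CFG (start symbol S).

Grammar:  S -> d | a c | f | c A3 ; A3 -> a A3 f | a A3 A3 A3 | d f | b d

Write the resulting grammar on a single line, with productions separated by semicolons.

S -> d | a c | f | c A3; A3 -> d f | b d | a A3 A3'; A3' -> f | A3 A3

A3 has alternatives sharing prefix 'a A3': factor to A3 → a A3 A3' with A3' → f | A3 A3.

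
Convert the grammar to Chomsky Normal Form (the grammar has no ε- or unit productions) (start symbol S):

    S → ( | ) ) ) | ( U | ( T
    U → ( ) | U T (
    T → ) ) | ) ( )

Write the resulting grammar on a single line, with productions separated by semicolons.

Introduce a nonterminal for each terminal appearing in a rule of length ≥ 2: X1 → ), X2 → (.
Binarize each right-hand side of length ≥ 3 by chaining fresh nonterminals (Y1, Y2, …): affected rules were S → X1 X1 X1; U → U T X2; T → X1 X2 X1.

S → ( | X1 Y1 | X2 U | X2 T; U → X2 X1 | U Y2; T → X1 X1 | X1 Y3; X1 → ); X2 → (; Y1 → X1 X1; Y2 → T X2; Y3 → X2 X1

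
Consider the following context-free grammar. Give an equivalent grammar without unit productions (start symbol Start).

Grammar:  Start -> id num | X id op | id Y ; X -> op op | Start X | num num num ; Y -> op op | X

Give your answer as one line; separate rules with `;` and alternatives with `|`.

Unit pairs: Y ⇒* {X}.
For every A with A ⇒* B via unit rules, add B's non-unit alternatives to A; then delete every rule of the form X → Y.

Start -> id num | X id op | id Y; X -> op op | Start X | num num num; Y -> op op | Start X | num num num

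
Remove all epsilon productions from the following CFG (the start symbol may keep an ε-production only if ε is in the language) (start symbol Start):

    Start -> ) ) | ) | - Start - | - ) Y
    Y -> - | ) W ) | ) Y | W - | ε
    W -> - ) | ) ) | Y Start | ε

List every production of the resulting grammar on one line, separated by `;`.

Start -> ) ) | ) | - Start - | - ) Y | - ); Y -> - | ) W ) | ) ) | ) Y | ) | W -; W -> - ) | ) ) | Y Start | Start

Nullable set = {W, Y}.
ε ∉ L(G), so no ε-production is kept.
Expand every rule over subsets of its nullable positions: Start → - ) Y gives - ) Y | - ). Y → ) W ) gives ) W ) | ) ). Y → ) Y gives ) Y | ). W → Y Start gives Y Start | Start.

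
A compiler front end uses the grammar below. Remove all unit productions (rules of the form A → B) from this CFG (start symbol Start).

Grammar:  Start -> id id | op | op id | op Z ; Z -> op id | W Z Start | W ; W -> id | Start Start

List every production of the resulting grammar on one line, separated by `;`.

Start -> id id | op | op id | op Z; Z -> op id | W Z Start | id | Start Start; W -> id | Start Start

Unit pairs: Z ⇒* {W}.
Replace each nonterminal's rules with the union of the non-unit rules of every nonterminal it unit-derives.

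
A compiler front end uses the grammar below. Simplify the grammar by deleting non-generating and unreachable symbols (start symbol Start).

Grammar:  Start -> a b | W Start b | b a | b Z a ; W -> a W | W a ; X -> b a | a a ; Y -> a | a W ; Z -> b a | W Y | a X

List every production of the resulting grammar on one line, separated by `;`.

Start -> a b | b a | b Z a; X -> b a | a a; Z -> b a | a X

Generating nonterminals: {Start, X, Y, Z}.
Reachable from Start after that: {Start, X, Z}.
Removed useless symbols: {W, Y} and every production mentioning them.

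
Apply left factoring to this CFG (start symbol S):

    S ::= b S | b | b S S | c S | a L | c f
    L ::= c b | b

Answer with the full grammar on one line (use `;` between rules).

S ::= a L | b S' | c S''; L ::= c b | b; S' ::= ε | S S'''; S'' ::= S | f; S''' ::= ε | S

S has alternatives sharing prefix 'b': factor to S → b S' with S' → S | ε | S S.
S has alternatives sharing prefix 'c': factor to S → c S'' with S'' → S | f.
S' has alternatives sharing prefix 'S': factor to S' → S S''' with S''' → ε | S.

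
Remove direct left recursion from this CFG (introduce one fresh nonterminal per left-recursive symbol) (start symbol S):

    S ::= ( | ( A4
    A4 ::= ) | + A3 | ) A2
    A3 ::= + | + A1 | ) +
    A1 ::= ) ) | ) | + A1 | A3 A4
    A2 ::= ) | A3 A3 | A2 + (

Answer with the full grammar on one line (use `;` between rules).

S ::= ( | ( A4; A4 ::= ) | + A3 | ) A2; A3 ::= + | + A1 | ) +; A1 ::= ) ) | ) | + A1 | A3 A4; A2 ::= ) A2' | A3 A3 A2'; A2' ::= + ( A2' | epsilon

Directly left-recursive nonterminal: A2.
For A2: α = {+ (}, β = {), A3 A3}. Rewrite as A2 → β A2' and A2' → α A2' | ε.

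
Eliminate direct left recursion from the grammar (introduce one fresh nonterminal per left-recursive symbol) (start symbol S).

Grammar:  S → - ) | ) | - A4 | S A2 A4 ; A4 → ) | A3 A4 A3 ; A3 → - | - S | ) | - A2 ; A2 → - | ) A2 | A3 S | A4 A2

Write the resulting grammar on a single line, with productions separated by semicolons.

S → - ) S' | ) S' | - A4 S'; A4 → ) | A3 A4 A3; A3 → - | - S | ) | - A2; A2 → - | ) A2 | A3 S | A4 A2; S' → A2 A4 S' | ε

Directly left-recursive nonterminal: S.
For S: α = {A2 A4}, β = {- ), ), - A4}. Rewrite as S → β S' and S' → α S' | ε.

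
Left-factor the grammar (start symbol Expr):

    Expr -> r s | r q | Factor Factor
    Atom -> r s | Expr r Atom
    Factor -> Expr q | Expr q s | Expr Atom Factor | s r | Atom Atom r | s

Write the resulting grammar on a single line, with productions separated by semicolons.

Expr -> Factor Factor | r Expr1; Atom -> r s | Expr r Atom; Factor -> Atom Atom r | Expr Factor1 | s Factor2; Expr1 -> s | q; Factor1 -> Atom Factor | q Factor11; Factor2 -> r | ε; Factor11 -> ε | s

Expr has alternatives sharing prefix 'r': factor to Expr → r Expr1 with Expr1 → s | q.
Factor has alternatives sharing prefix 'Expr': factor to Factor → Expr Factor1 with Factor1 → q | q s | Atom Factor.
Factor has alternatives sharing prefix 's': factor to Factor → s Factor2 with Factor2 → r | ε.
Factor1 has alternatives sharing prefix 'q': factor to Factor1 → q Factor11 with Factor11 → ε | s.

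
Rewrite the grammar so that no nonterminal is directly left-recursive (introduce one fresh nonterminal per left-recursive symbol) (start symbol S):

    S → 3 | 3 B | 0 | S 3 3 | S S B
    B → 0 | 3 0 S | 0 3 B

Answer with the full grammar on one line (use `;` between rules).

Directly left-recursive nonterminal: S.
For S: α = {3 3, S B}, β = {3, 3 B, 0}. Rewrite as S → β S' and S' → α S' | ε.

S → 3 S' | 3 B S' | 0 S'; B → 0 | 3 0 S | 0 3 B; S' → 3 3 S' | S B S' | ε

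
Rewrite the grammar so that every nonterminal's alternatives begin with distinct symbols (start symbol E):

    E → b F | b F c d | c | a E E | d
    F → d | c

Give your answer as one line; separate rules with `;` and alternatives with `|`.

E → c | a E E | d | b F E'; F → d | c; E' → ε | c d

E has alternatives sharing prefix 'b F': factor to E → b F E' with E' → ε | c d.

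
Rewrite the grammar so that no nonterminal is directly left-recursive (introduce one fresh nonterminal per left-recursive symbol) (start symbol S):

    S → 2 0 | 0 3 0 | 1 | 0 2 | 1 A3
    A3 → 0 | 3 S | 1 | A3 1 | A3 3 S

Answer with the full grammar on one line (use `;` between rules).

S → 2 0 | 0 3 0 | 1 | 0 2 | 1 A3; A3 → 0 A3' | 3 S A3' | 1 A3'; A3' → 1 A3' | 3 S A3' | eps

Directly left-recursive nonterminal: A3.
For A3: α = {1, 3 S}, β = {0, 3 S, 1}. Rewrite as A3 → β A3' and A3' → α A3' | ε.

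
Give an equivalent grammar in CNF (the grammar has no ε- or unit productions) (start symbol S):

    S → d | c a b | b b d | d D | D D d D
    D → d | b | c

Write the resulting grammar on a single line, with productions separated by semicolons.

Introduce a nonterminal for each terminal appearing in a rule of length ≥ 2: X1 → c, X2 → a, X3 → b, X4 → d.
Binarize each right-hand side of length ≥ 3 by chaining fresh nonterminals (Y1, Y2, …): affected rules were S → X1 X2 X3; S → X3 X3 X4; S → D D X4 D.

S → d | X1 Y1 | X3 Y2 | X4 D | D Y3; D → d | b | c; X1 → c; X2 → a; X3 → b; X4 → d; Y1 → X2 X3; Y2 → X3 X4; Y3 → D Y4; Y4 → X4 D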